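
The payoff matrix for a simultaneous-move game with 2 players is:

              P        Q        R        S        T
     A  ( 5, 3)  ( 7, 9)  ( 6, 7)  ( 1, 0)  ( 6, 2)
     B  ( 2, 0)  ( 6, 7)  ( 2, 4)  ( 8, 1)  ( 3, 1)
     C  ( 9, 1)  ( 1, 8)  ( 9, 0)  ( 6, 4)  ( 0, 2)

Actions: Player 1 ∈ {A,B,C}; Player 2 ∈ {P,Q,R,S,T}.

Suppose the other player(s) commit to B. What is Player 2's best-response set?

u_2(P vs B) = 0
u_2(Q vs B) = 7
u_2(R vs B) = 4
u_2(S vs B) = 1
u_2(T vs B) = 1
max payoff 7 at {Q}

P2 best: {Q}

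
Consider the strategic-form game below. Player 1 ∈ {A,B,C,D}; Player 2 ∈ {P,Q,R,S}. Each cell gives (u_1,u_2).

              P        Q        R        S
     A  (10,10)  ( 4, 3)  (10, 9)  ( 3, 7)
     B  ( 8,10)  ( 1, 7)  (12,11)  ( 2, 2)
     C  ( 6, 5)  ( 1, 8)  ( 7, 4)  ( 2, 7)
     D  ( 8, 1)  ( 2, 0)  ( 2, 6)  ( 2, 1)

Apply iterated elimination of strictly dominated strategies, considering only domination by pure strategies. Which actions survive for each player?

P1 drop C (A beats it: P:10>6 Q:4>1 R:10>7 S:3>2)
P1 drop D (A beats it: P:10>8 Q:4>2 R:10>2 S:3>2)
P2 drop Q (P beats it: A:10>3 B:10>7)
P2 drop S (P beats it: A:10>7 B:10>2)
P1→{A,B} P2→{P,R}

IESDS → P1:{A,B} P2:{P,R}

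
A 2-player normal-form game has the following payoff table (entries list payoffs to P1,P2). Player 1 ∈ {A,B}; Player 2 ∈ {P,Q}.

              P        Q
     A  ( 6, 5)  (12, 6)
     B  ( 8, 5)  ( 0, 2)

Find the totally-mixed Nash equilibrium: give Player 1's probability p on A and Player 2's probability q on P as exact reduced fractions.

P1 indiff ⇒ q·6+(1-q)·12 = q·8+(1-q)·0 ⇒ q(-2) = (1-q)(-12) ⇒ q = 6/7
P2 indiff ⇒ p·5+(1-p)·5 = p·6+(1-p)·2 ⇒ p(-1) = (1-p)(-3) ⇒ p = 3/4

p=3/4, q=6/7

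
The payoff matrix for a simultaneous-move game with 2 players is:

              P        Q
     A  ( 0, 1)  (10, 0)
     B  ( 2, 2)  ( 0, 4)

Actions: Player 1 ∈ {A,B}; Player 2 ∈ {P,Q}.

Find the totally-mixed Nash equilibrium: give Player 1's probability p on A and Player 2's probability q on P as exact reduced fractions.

P1 indiff ⇒ q·0+(1-q)·10 = q·2+(1-q)·0 ⇒ q(-2) = (1-q)(-10) ⇒ q = 5/6
P2 indiff ⇒ p·1+(1-p)·2 = p·0+(1-p)·4 ⇒ p(1) = (1-p)(2) ⇒ p = 2/3

P1 mixes 2/3 on A; P2 mixes 5/6 on P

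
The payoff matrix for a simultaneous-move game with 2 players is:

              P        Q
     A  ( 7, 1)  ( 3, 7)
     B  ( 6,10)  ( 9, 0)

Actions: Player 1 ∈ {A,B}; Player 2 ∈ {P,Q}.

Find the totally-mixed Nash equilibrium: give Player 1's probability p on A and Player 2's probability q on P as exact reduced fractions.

P1 mixes 5/8 on A; P2 mixes 6/7 on P

P1 indiff ⇒ q·7+(1-q)·3 = q·6+(1-q)·9 ⇒ q(1) = (1-q)(6) ⇒ q = 6/7
P2 indiff ⇒ p·1+(1-p)·10 = p·7+(1-p)·0 ⇒ p(-6) = (1-p)(-10) ⇒ p = 5/8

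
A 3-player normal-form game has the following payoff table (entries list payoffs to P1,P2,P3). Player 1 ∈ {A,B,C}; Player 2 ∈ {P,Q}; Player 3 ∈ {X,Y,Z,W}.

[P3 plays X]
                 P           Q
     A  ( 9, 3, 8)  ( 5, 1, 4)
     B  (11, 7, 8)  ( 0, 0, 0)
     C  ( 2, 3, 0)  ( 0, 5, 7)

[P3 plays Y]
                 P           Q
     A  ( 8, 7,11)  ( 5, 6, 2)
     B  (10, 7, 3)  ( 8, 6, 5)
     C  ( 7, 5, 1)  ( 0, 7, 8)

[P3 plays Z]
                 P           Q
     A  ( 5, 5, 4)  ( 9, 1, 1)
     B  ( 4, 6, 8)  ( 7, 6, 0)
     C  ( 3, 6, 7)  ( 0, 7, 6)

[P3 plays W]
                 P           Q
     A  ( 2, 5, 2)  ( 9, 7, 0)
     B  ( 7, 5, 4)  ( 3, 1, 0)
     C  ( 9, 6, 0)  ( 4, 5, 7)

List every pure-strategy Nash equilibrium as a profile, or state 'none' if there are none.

(A,P,X): not NE [P1→B gives 11>9; P3→Y gives 11>8]
(A,P,Y): not NE [P1→B gives 10>8]
(A,P,Z): not NE [P3→Y gives 11>4]
(A,P,W): not NE [P1→C gives 9>2; P2→Q gives 7>5; P3→Y gives 11>2]
(A,Q,X): not NE [P2→P gives 3>1]
(A,Q,Y): not NE [P1→B gives 8>5; P2→P gives 7>6; P3→X gives 4>2]
(A,Q,Z): not NE [P2→P gives 5>1; P3→X gives 4>1]
(A,Q,W): not NE [P3→X gives 4>0]
(B,P,X): NE
(B,P,Y): not NE [P3→Z gives 8>3]
(B,P,Z): not NE [P1→A gives 5>4]
(B,P,W): not NE [P1→C gives 9>7; P3→Z gives 8>4]
(B,Q,X): not NE [P1→A gives 5>0; P2→P gives 7>0; P3→Y gives 5>0]
(B,Q,Y): not NE [P2→P gives 7>6]
(B,Q,Z): not NE [P1→A gives 9>7; P3→Y gives 5>0]
(B,Q,W): not NE [P1→A gives 9>3; P2→P gives 5>1; P3→Y gives 5>0]
(C,P,X): not NE [P1→B gives 11>2; P2→Q gives 5>3; P3→Z gives 7>0]
(C,P,Y): not NE [P1→B gives 10>7; P2→Q gives 7>5; P3→Z gives 7>1]
(C,P,Z): not NE [P1→A gives 5>3; P2→Q gives 7>6]
(C,P,W): not NE [P3→Z gives 7>0]
(C,Q,X): not NE [P1→A gives 5>0; P3→Y gives 8>7]
(C,Q,Y): not NE [P1→B gives 8>0]
(C,Q,Z): not NE [P1→A gives 9>0; P3→Y gives 8>6]
(C,Q,W): not NE [P1→A gives 9>4; P2→P gives 6>5; P3→Y gives 8>7]

NE set: (B,P,X)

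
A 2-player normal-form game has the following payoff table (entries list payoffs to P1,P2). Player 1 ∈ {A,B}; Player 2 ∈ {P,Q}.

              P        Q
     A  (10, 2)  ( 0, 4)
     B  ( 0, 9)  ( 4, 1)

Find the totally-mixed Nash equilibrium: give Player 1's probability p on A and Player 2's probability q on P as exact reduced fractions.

(p,q) = (4/5, 2/7)

P1 indiff ⇒ q·10+(1-q)·0 = q·0+(1-q)·4 ⇒ q(10) = (1-q)(4) ⇒ q = 2/7
P2 indiff ⇒ p·2+(1-p)·9 = p·4+(1-p)·1 ⇒ p(-2) = (1-p)(-8) ⇒ p = 4/5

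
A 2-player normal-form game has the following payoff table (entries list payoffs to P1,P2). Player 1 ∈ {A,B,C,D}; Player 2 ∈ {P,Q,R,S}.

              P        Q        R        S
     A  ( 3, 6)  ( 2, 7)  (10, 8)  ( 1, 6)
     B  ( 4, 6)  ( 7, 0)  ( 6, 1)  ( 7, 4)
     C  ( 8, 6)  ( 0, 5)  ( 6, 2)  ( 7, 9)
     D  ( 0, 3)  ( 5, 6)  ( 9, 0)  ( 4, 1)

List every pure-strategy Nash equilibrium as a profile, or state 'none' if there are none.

NE set: (A,R), (C,S)

(A,P): not NE [P1→C gives 8>3; P2→R gives 8>6]
(A,Q): not NE [P1→B gives 7>2; P2→R gives 8>7]
(A,R): NE
(A,S): not NE [P1→C gives 7>1; P2→R gives 8>6]
(B,P): not NE [P1→C gives 8>4]
(B,Q): not NE [P2→P gives 6>0]
(B,R): not NE [P1→A gives 10>6; P2→P gives 6>1]
(B,S): not NE [P2→P gives 6>4]
(C,P): not NE [P2→S gives 9>6]
(C,Q): not NE [P1→B gives 7>0; P2→S gives 9>5]
(C,R): not NE [P1→A gives 10>6; P2→S gives 9>2]
(C,S): NE
(D,P): not NE [P1→C gives 8>0; P2→Q gives 6>3]
(D,Q): not NE [P1→B gives 7>5]
(D,R): not NE [P1→A gives 10>9; P2→Q gives 6>0]
(D,S): not NE [P1→C gives 7>4; P2→Q gives 6>1]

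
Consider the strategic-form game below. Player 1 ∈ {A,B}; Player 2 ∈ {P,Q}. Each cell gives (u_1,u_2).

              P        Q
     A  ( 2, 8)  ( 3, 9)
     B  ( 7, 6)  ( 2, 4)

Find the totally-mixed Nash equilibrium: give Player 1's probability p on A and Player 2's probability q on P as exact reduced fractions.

P1 mixes 2/3 on A; P2 mixes 1/6 on P

P1 indiff ⇒ q·2+(1-q)·3 = q·7+(1-q)·2 ⇒ q(-5) = (1-q)(-1) ⇒ q = 1/6
P2 indiff ⇒ p·8+(1-p)·6 = p·9+(1-p)·4 ⇒ p(-1) = (1-p)(-2) ⇒ p = 2/3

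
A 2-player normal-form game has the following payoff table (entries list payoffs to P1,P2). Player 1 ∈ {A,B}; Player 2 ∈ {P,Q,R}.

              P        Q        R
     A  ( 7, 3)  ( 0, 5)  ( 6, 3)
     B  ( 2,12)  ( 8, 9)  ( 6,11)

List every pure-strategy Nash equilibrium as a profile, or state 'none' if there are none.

(A,P): not NE [P2→Q gives 5>3]
(A,Q): not NE [P1→B gives 8>0]
(A,R): not NE [P2→Q gives 5>3]
(B,P): not NE [P1→A gives 7>2]
(B,Q): not NE [P2→P gives 12>9]
(B,R): not NE [P2→P gives 12>11]

Equilibria: none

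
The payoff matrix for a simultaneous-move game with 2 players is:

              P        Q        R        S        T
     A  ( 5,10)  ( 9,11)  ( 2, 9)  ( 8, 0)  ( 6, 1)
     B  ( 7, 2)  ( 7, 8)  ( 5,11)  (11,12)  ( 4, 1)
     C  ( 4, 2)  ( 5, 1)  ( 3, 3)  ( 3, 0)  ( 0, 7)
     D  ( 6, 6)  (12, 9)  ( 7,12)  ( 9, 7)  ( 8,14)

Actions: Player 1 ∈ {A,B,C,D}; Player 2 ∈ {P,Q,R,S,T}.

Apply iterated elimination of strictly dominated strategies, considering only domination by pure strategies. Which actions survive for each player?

Remaining: P1:{B,D} P2:{R,S,T}

P1 drop A (D beats it: P:6>5 Q:12>9 R:7>2 S:9>8 T:8>6)
P1 drop C (B beats it: P:7>4 Q:7>5 R:5>3 S:11>3 T:4>0)
P2 drop P (Q beats it: B:8>2 D:9>6)
P2 drop Q (R beats it: B:11>8 D:12>9)
P1→{B,D} P2→{R,S,T}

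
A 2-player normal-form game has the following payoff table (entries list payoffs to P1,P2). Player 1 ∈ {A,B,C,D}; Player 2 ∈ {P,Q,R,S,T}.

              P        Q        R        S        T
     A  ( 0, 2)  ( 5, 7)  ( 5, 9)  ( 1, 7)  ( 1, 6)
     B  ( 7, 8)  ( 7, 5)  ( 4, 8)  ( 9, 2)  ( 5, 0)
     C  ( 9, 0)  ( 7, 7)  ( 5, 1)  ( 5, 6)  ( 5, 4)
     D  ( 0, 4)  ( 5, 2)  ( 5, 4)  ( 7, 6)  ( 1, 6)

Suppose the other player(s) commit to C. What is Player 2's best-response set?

u_2(P vs C) = 0
u_2(Q vs C) = 7
u_2(R vs C) = 1
u_2(S vs C) = 6
u_2(T vs C) = 4
max payoff 7 at {Q}

BR_2 = {Q}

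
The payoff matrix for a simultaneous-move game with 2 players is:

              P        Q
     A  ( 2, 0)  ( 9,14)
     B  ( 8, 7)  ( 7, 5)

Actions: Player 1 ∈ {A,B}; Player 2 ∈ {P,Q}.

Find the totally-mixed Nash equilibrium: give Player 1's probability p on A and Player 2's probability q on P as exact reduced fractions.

p=1/8, q=1/4

P1 indiff ⇒ q·2+(1-q)·9 = q·8+(1-q)·7 ⇒ q(-6) = (1-q)(-2) ⇒ q = 1/4
P2 indiff ⇒ p·0+(1-p)·7 = p·14+(1-p)·5 ⇒ p(-14) = (1-p)(-2) ⇒ p = 1/8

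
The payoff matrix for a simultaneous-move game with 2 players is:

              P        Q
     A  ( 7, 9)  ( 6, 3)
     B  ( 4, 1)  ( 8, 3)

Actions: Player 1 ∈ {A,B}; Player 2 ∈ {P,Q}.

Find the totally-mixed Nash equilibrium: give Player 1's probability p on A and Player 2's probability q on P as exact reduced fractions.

P1 indiff ⇒ q·7+(1-q)·6 = q·4+(1-q)·8 ⇒ q(3) = (1-q)(2) ⇒ q = 2/5
P2 indiff ⇒ p·9+(1-p)·1 = p·3+(1-p)·3 ⇒ p(6) = (1-p)(2) ⇒ p = 1/4

(p,q) = (1/4, 2/5)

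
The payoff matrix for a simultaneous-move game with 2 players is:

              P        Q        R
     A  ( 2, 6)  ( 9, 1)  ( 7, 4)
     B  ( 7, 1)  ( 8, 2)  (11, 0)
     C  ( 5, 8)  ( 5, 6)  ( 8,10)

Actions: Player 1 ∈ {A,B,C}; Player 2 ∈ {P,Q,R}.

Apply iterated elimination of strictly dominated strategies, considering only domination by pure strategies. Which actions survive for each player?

Survivors P1:{A,B} P2:{P,Q}

P1 drop C (B beats it: P:7>5 Q:8>5 R:11>8)
P2 drop R (P beats it: A:6>4 B:1>0)
P1→{A,B} P2→{P,Q}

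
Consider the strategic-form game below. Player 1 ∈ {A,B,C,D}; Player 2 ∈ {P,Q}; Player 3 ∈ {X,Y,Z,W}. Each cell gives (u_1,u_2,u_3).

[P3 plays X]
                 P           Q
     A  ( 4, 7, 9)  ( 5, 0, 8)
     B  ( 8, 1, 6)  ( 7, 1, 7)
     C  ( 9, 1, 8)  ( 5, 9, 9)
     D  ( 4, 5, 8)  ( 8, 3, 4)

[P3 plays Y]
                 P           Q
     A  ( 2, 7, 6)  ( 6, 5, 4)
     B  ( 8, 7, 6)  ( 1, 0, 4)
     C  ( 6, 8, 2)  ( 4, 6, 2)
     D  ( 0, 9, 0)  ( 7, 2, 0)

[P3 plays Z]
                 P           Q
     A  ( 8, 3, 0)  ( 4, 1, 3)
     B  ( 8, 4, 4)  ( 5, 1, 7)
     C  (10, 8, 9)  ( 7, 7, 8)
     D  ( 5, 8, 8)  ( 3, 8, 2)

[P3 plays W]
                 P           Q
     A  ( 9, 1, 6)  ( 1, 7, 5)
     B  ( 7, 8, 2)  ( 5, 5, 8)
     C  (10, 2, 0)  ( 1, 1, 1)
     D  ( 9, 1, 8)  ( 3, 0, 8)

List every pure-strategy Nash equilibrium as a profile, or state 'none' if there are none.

NE set: (B,P,Y), (C,P,Z)

(A,P,X): not NE [P1→C gives 9>4]
(A,P,Y): not NE [P1→B gives 8>2; P3→X gives 9>6]
(A,P,Z): not NE [P1→C gives 10>8; P3→X gives 9>0]
(A,P,W): not NE [P1→C gives 10>9; P2→Q gives 7>1; P3→X gives 9>6]
(A,Q,X): not NE [P1→D gives 8>5; P2→P gives 7>0]
(A,Q,Y): not NE [P1→D gives 7>6; P2→P gives 7>5; P3→X gives 8>4]
(A,Q,Z): not NE [P1→C gives 7>4; P2→P gives 3>1; P3→X gives 8>3]
(A,Q,W): not NE [P1→B gives 5>1; P3→X gives 8>5]
(B,P,X): not NE [P1→C gives 9>8]
(B,P,Y): NE
(B,P,Z): not NE [P1→C gives 10>8; P3→Y gives 6>4]
(B,P,W): not NE [P1→C gives 10>7; P3→Y gives 6>2]
(B,Q,X): not NE [P1→D gives 8>7; P3→W gives 8>7]
(B,Q,Y): not NE [P1→D gives 7>1; P2→P gives 7>0; P3→W gives 8>4]
(B,Q,Z): not NE [P1→C gives 7>5; P2→P gives 4>1; P3→W gives 8>7]
(B,Q,W): not NE [P2→P gives 8>5]
(C,P,X): not NE [P2→Q gives 9>1; P3→Z gives 9>8]
(C,P,Y): not NE [P1→B gives 8>6; P3→Z gives 9>2]
(C,P,Z): NE
(C,P,W): not NE [P3→Z gives 9>0]
(C,Q,X): not NE [P1→D gives 8>5]
(C,Q,Y): not NE [P1→D gives 7>4; P2→P gives 8>6; P3→X gives 9>2]
(C,Q,Z): not NE [P2→P gives 8>7; P3→X gives 9>8]
(C,Q,W): not NE [P1→B gives 5>1; P2→P gives 2>1; P3→X gives 9>1]
(D,P,X): not NE [P1→C gives 9>4]
(D,P,Y): not NE [P1→B gives 8>0; P3→W gives 8>0]
(D,P,Z): not NE [P1→C gives 10>5]
(D,P,W): not NE [P1→C gives 10>9]
(D,Q,X): not NE [P2→P gives 5>3; P3→W gives 8>4]
(D,Q,Y): not NE [P2→P gives 9>2; P3→W gives 8>0]
(D,Q,Z): not NE [P1→C gives 7>3; P3→W gives 8>2]
(D,Q,W): not NE [P1→B gives 5>3; P2→P gives 1>0]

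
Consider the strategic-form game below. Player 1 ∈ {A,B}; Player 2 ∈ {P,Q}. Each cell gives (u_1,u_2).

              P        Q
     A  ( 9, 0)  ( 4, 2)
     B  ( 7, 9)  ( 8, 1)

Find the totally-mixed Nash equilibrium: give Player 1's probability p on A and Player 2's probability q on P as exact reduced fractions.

P1 indiff ⇒ q·9+(1-q)·4 = q·7+(1-q)·8 ⇒ q(2) = (1-q)(4) ⇒ q = 2/3
P2 indiff ⇒ p·0+(1-p)·9 = p·2+(1-p)·1 ⇒ p(-2) = (1-p)(-8) ⇒ p = 4/5

(p,q) = (4/5, 2/3)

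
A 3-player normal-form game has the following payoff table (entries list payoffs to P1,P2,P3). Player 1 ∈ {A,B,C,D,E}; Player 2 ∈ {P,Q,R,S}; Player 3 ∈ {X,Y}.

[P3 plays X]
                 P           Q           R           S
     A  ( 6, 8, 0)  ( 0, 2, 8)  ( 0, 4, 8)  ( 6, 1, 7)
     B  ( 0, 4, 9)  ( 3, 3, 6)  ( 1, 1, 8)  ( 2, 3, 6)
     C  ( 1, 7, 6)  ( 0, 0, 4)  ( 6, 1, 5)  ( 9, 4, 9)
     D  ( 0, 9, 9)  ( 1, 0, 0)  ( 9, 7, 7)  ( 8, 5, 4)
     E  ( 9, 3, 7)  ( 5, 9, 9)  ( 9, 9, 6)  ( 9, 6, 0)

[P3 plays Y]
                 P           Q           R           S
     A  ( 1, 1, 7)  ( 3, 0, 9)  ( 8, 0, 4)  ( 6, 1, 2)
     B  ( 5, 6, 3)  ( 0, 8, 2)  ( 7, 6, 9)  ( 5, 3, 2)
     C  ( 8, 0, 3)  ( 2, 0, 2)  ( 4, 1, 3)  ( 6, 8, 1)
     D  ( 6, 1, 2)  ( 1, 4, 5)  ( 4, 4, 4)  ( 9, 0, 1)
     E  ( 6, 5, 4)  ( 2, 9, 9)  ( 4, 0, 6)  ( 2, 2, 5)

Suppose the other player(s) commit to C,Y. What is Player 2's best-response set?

P2 best: {S}

u_2(P vs C,Y) = 0
u_2(Q vs C,Y) = 0
u_2(R vs C,Y) = 1
u_2(S vs C,Y) = 8
max payoff 8 at {S}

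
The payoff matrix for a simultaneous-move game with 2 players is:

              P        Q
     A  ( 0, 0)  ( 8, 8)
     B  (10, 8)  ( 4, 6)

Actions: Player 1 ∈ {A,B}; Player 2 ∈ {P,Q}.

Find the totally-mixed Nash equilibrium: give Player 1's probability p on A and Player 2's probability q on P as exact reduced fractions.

P1 indiff ⇒ q·0+(1-q)·8 = q·10+(1-q)·4 ⇒ q(-10) = (1-q)(-4) ⇒ q = 2/7
P2 indiff ⇒ p·0+(1-p)·8 = p·8+(1-p)·6 ⇒ p(-8) = (1-p)(-2) ⇒ p = 1/5

P1 mixes 1/5 on A; P2 mixes 2/7 on P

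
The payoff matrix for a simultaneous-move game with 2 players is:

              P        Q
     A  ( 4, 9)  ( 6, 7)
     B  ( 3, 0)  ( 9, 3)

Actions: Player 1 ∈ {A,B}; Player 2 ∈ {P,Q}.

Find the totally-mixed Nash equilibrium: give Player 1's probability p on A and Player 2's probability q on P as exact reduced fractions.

(p,q) = (3/5, 3/4)

P1 indiff ⇒ q·4+(1-q)·6 = q·3+(1-q)·9 ⇒ q(1) = (1-q)(3) ⇒ q = 3/4
P2 indiff ⇒ p·9+(1-p)·0 = p·7+(1-p)·3 ⇒ p(2) = (1-p)(3) ⇒ p = 3/5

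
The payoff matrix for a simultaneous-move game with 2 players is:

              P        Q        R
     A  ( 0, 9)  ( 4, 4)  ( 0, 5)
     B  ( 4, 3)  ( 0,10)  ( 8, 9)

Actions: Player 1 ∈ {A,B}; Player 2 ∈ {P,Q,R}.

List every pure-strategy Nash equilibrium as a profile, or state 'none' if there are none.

(A,P): not NE [P1→B gives 4>0]
(A,Q): not NE [P2→P gives 9>4]
(A,R): not NE [P1→B gives 8>0; P2→P gives 9>5]
(B,P): not NE [P2→Q gives 10>3]
(B,Q): not NE [P1→A gives 4>0]
(B,R): not NE [P2→Q gives 10>9]

No pure NE.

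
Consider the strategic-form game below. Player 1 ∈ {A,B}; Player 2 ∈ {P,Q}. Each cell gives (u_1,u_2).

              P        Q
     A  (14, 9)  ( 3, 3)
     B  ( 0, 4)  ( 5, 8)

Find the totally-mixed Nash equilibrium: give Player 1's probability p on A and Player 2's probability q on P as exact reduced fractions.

(p,q) = (2/5, 1/8)

P1 indiff ⇒ q·14+(1-q)·3 = q·0+(1-q)·5 ⇒ q(14) = (1-q)(2) ⇒ q = 1/8
P2 indiff ⇒ p·9+(1-p)·4 = p·3+(1-p)·8 ⇒ p(6) = (1-p)(4) ⇒ p = 2/5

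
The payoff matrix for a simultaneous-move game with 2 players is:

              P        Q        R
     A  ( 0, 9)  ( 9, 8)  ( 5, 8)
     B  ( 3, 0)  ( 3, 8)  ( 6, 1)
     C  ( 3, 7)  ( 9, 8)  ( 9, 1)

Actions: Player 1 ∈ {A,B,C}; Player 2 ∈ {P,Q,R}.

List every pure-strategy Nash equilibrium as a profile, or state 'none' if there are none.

(A,P): not NE [P1→C gives 3>0]
(A,Q): not NE [P2→P gives 9>8]
(A,R): not NE [P1→C gives 9>5; P2→P gives 9>8]
(B,P): not NE [P2→Q gives 8>0]
(B,Q): not NE [P1→C gives 9>3]
(B,R): not NE [P1→C gives 9>6; P2→Q gives 8>1]
(C,P): not NE [P2→Q gives 8>7]
(C,Q): NE
(C,R): not NE [P2→Q gives 8>1]

NE set: (C,Q)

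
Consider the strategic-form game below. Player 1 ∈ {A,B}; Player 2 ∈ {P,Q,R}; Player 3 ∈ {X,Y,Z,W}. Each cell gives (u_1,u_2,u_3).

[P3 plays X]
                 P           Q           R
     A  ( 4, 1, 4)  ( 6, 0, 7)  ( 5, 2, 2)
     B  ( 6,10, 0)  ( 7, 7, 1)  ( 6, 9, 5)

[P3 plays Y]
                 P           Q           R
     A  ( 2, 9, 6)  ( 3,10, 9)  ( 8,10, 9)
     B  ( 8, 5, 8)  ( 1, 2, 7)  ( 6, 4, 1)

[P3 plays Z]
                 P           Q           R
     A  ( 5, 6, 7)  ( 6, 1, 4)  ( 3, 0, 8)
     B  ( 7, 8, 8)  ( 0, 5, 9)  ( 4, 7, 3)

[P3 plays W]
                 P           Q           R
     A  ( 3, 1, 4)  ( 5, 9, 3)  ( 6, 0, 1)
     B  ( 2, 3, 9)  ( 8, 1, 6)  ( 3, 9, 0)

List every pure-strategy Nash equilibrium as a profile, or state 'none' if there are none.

(A,P,X): not NE [P1→B gives 6>4; P2→R gives 2>1; P3→Z gives 7>4]
(A,P,Y): not NE [P1→B gives 8>2; P2→R gives 10>9; P3→Z gives 7>6]
(A,P,Z): not NE [P1→B gives 7>5]
(A,P,W): not NE [P2→Q gives 9>1; P3→Z gives 7>4]
(A,Q,X): not NE [P1→B gives 7>6; P2→R gives 2>0; P3→Y gives 9>7]
(A,Q,Y): NE
(A,Q,Z): not NE [P2→P gives 6>1; P3→Y gives 9>4]
(A,Q,W): not NE [P1→B gives 8>5; P3→Y gives 9>3]
(A,R,X): not NE [P1→B gives 6>5; P3→Y gives 9>2]
(A,R,Y): NE
(A,R,Z): not NE [P1→B gives 4>3; P2→P gives 6>0; P3→Y gives 9>8]
(A,R,W): not NE [P2→Q gives 9>0; P3→Y gives 9>1]
(B,P,X): not NE [P3→W gives 9>0]
(B,P,Y): not NE [P3→W gives 9>8]
(B,P,Z): not NE [P3→W gives 9>8]
(B,P,W): not NE [P1→A gives 3>2; P2→R gives 9>3]
(B,Q,X): not NE [P2→P gives 10>7; P3→Z gives 9>1]
(B,Q,Y): not NE [P1→A gives 3>1; P2→P gives 5>2; P3→Z gives 9>7]
(B,Q,Z): not NE [P1→A gives 6>0; P2→P gives 8>5]
(B,Q,W): not NE [P2→R gives 9>1; P3→Z gives 9>6]
(B,R,X): not NE [P2→P gives 10>9]
(B,R,Y): not NE [P1→A gives 8>6; P2→P gives 5>4; P3→X gives 5>1]
(B,R,Z): not NE [P2→P gives 8>7; P3→X gives 5>3]
(B,R,W): not NE [P1→A gives 6>3; P3→X gives 5>0]

Nash profiles: (A,Q,Y), (A,R,Y)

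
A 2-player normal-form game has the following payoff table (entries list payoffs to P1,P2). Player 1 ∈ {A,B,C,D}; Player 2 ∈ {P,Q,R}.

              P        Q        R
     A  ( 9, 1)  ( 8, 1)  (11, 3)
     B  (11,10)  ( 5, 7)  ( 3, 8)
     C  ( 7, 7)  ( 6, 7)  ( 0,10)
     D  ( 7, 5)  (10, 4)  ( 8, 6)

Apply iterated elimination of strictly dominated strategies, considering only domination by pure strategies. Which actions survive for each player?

P1 drop C (A beats it: P:9>7 Q:8>6 R:11>0)
P2 drop Q (R beats it: A:3>1 B:8>7 D:6>4)
P1 drop D (A beats it: P:9>7 R:11>8)
P1→{A,B} P2→{P,R}

IESDS → P1:{A,B} P2:{P,R}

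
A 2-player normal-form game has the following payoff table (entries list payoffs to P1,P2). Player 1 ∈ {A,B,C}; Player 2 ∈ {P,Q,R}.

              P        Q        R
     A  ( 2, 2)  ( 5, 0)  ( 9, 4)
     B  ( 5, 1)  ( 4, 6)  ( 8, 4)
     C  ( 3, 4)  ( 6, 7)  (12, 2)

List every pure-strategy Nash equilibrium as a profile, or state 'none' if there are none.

PSNE = {(C,Q)}

(A,P): not NE [P1→B gives 5>2; P2→R gives 4>2]
(A,Q): not NE [P1→C gives 6>5; P2→R gives 4>0]
(A,R): not NE [P1→C gives 12>9]
(B,P): not NE [P2→Q gives 6>1]
(B,Q): not NE [P1→C gives 6>4]
(B,R): not NE [P1→C gives 12>8; P2→Q gives 6>4]
(C,P): not NE [P1→B gives 5>3; P2→Q gives 7>4]
(C,Q): NE
(C,R): not NE [P2→Q gives 7>2]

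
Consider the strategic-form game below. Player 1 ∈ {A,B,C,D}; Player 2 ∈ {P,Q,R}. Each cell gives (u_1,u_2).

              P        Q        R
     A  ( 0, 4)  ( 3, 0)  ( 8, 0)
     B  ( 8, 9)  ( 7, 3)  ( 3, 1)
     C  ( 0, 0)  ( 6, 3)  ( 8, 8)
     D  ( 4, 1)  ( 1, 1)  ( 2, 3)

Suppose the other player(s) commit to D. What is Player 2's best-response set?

BR_2 = {R}

u_2(P vs D) = 1
u_2(Q vs D) = 1
u_2(R vs D) = 3
max payoff 3 at {R}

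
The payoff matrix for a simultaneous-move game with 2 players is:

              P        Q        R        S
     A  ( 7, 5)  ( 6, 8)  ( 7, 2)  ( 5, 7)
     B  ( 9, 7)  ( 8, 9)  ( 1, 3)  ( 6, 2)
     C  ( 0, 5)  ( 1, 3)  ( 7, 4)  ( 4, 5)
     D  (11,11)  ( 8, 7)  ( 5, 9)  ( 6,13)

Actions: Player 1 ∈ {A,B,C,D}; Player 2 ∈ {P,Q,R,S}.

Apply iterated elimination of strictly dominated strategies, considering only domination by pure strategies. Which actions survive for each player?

P2 drop R (P beats it: A:5>2 B:7>3 C:5>4 D:11>9)
P1 drop A (B beats it: P:9>7 Q:8>6 S:6>5)
P1 drop C (B beats it: P:9>0 Q:8>1 S:6>4)
P1→{B,D} P2→{P,Q,S}

Survivors P1:{B,D} P2:{P,Q,S}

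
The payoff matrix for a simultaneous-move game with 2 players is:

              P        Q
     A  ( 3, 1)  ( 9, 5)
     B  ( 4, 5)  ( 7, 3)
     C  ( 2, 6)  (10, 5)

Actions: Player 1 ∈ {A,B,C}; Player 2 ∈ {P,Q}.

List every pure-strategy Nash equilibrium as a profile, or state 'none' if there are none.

(A,P): not NE [P1→B gives 4>3; P2→Q gives 5>1]
(A,Q): not NE [P1→C gives 10>9]
(B,P): NE
(B,Q): not NE [P1→C gives 10>7; P2→P gives 5>3]
(C,P): not NE [P1→B gives 4>2]
(C,Q): not NE [P2→P gives 6>5]

PSNE = {(B,P)}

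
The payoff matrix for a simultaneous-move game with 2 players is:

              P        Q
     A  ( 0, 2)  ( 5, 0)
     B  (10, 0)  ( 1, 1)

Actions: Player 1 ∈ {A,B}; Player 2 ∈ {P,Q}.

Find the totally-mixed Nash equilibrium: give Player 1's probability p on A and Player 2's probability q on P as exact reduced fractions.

p=1/3, q=2/7

P1 indiff ⇒ q·0+(1-q)·5 = q·10+(1-q)·1 ⇒ q(-10) = (1-q)(-4) ⇒ q = 2/7
P2 indiff ⇒ p·2+(1-p)·0 = p·0+(1-p)·1 ⇒ p(2) = (1-p)(1) ⇒ p = 1/3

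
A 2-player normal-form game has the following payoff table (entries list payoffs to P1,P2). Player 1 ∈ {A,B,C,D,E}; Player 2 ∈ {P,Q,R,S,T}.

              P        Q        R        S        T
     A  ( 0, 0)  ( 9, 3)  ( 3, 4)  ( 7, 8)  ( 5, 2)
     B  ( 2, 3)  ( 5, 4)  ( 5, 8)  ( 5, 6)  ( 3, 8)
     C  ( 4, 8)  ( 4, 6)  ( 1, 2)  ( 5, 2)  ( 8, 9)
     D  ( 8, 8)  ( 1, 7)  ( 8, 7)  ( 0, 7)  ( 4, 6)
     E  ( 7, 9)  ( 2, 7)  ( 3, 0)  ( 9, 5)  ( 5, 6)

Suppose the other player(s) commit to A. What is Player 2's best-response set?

u_2(P vs A) = 0
u_2(Q vs A) = 3
u_2(R vs A) = 4
u_2(S vs A) = 8
u_2(T vs A) = 2
max payoff 8 at {S}

P2 best: {S}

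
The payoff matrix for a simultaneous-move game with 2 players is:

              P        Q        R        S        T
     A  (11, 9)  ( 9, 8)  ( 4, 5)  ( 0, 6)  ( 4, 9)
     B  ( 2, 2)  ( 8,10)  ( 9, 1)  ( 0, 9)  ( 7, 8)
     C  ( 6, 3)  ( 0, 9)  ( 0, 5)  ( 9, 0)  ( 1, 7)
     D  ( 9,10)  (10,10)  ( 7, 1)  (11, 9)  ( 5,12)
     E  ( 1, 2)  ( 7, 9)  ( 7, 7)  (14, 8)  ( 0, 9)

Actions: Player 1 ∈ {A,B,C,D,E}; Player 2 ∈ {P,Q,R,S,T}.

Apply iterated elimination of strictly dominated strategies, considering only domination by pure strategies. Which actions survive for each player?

P1 drop C (D beats it: P:9>6 Q:10>0 R:7>0 S:11>9 T:5>1)
P2 drop R (Q beats it: A:8>5 B:10>1 D:10>1 E:9>7)
P2 drop S (Q beats it: A:8>6 B:10>9 D:10>9 E:9>8)
P1 drop E (A beats it: P:11>1 Q:9>7 T:4>0)
P1→{A,B,D} P2→{P,Q,T}

Survivors P1:{A,B,D} P2:{P,Q,T}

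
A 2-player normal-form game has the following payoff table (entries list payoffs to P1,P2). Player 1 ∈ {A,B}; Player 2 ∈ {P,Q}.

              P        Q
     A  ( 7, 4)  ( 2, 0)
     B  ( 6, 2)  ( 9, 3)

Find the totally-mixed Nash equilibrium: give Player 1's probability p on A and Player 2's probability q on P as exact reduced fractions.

p=1/5, q=7/8

P1 indiff ⇒ q·7+(1-q)·2 = q·6+(1-q)·9 ⇒ q(1) = (1-q)(7) ⇒ q = 7/8
P2 indiff ⇒ p·4+(1-p)·2 = p·0+(1-p)·3 ⇒ p(4) = (1-p)(1) ⇒ p = 1/5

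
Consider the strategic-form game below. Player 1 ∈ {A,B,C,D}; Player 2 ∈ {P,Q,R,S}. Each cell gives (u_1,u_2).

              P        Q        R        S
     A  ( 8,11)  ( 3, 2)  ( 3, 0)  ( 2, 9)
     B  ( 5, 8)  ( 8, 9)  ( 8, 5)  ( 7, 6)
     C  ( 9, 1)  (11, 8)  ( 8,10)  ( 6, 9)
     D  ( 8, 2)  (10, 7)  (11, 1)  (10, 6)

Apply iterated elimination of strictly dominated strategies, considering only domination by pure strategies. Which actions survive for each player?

P1 drop A (C beats it: P:9>8 Q:11>3 R:8>3 S:6>2)
P1 drop B (D beats it: P:8>5 Q:10>8 R:11>8 S:10>7)
P2 drop P (Q beats it: C:8>1 D:7>2)
P1→{C,D} P2→{Q,R,S}

Survivors P1:{C,D} P2:{Q,R,S}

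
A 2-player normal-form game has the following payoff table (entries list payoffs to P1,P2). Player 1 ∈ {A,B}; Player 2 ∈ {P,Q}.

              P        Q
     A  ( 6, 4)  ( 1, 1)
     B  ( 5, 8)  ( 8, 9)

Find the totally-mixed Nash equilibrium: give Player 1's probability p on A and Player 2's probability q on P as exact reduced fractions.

(p,q) = (1/4, 7/8)

P1 indiff ⇒ q·6+(1-q)·1 = q·5+(1-q)·8 ⇒ q(1) = (1-q)(7) ⇒ q = 7/8
P2 indiff ⇒ p·4+(1-p)·8 = p·1+(1-p)·9 ⇒ p(3) = (1-p)(1) ⇒ p = 1/4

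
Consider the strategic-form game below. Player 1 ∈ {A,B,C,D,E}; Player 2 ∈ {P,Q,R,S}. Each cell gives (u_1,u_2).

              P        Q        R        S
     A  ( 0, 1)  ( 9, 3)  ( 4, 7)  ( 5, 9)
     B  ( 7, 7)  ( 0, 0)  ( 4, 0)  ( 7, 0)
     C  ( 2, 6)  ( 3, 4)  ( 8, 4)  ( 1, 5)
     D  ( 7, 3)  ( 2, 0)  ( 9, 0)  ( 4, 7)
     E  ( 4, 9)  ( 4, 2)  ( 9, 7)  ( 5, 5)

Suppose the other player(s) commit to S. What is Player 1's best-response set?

argmax u_1 = {B}

u_1(A vs S) = 5
u_1(B vs S) = 7
u_1(C vs S) = 1
u_1(D vs S) = 4
u_1(E vs S) = 5
max payoff 7 at {B}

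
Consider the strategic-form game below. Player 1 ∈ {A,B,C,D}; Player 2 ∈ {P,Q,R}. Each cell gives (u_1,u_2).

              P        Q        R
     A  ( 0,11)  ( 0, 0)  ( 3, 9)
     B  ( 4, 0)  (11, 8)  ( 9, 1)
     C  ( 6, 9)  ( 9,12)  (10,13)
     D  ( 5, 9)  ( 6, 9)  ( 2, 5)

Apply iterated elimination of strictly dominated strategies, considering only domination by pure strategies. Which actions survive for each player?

Remaining: P1:{B,C} P2:{Q,R}

P1 drop A (B beats it: P:4>0 Q:11>0 R:9>3)
P1 drop D (C beats it: P:6>5 Q:9>6 R:10>2)
P2 drop P (Q beats it: B:8>0 C:12>9)
P1→{B,C} P2→{Q,R}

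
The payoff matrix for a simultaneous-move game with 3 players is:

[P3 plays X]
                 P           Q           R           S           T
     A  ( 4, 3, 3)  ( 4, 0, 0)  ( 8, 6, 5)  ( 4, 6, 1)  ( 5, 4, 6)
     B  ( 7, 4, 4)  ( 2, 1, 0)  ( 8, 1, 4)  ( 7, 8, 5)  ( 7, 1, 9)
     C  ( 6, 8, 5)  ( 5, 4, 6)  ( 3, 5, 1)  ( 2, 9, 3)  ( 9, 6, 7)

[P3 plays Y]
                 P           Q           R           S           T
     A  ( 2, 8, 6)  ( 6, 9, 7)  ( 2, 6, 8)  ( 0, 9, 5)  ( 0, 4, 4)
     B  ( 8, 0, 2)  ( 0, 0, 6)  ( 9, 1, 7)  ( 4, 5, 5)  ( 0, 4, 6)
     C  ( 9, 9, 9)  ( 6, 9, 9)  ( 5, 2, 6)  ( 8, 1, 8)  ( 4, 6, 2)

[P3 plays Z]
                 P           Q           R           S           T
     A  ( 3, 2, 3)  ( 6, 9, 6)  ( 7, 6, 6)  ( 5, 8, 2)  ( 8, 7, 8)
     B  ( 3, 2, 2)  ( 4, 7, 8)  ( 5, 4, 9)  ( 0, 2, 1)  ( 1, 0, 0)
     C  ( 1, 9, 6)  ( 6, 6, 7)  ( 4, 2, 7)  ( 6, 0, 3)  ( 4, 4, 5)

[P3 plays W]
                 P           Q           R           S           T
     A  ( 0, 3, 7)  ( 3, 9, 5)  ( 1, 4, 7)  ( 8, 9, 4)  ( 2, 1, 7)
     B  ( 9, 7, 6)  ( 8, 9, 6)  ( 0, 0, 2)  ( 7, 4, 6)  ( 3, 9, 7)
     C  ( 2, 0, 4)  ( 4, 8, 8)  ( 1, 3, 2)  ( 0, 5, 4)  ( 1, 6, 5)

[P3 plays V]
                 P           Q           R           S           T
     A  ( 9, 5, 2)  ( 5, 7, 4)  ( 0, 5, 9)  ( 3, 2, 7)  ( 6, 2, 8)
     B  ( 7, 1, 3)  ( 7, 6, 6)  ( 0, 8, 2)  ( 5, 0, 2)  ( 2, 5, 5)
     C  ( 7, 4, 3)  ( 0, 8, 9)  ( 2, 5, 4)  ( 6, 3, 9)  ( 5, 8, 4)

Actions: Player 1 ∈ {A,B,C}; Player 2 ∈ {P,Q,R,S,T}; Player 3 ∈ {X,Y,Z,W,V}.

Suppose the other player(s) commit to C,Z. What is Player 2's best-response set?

u_2(P vs C,Z) = 9
u_2(Q vs C,Z) = 6
u_2(R vs C,Z) = 2
u_2(S vs C,Z) = 0
u_2(T vs C,Z) = 4
max payoff 9 at {P}

BR_2 = {P}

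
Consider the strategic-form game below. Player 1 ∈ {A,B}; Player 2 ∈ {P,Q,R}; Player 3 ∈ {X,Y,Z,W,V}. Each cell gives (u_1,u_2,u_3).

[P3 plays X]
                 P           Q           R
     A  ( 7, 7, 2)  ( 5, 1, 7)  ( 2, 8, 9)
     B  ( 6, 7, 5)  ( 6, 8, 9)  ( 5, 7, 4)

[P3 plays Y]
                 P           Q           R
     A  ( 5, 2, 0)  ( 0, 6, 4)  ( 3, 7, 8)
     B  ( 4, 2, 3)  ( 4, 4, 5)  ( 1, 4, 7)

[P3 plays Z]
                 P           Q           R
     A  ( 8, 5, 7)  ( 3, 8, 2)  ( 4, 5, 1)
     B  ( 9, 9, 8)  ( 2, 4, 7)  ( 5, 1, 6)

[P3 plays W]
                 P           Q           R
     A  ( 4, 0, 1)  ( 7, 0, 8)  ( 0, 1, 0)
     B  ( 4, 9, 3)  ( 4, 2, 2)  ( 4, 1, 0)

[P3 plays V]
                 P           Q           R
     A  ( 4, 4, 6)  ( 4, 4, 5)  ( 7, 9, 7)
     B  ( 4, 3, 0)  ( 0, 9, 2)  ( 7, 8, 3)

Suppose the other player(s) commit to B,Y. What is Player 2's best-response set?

BR_2 = {Q,R}

u_2(P vs B,Y) = 2
u_2(Q vs B,Y) = 4
u_2(R vs B,Y) = 4
max payoff 4 at {Q,R}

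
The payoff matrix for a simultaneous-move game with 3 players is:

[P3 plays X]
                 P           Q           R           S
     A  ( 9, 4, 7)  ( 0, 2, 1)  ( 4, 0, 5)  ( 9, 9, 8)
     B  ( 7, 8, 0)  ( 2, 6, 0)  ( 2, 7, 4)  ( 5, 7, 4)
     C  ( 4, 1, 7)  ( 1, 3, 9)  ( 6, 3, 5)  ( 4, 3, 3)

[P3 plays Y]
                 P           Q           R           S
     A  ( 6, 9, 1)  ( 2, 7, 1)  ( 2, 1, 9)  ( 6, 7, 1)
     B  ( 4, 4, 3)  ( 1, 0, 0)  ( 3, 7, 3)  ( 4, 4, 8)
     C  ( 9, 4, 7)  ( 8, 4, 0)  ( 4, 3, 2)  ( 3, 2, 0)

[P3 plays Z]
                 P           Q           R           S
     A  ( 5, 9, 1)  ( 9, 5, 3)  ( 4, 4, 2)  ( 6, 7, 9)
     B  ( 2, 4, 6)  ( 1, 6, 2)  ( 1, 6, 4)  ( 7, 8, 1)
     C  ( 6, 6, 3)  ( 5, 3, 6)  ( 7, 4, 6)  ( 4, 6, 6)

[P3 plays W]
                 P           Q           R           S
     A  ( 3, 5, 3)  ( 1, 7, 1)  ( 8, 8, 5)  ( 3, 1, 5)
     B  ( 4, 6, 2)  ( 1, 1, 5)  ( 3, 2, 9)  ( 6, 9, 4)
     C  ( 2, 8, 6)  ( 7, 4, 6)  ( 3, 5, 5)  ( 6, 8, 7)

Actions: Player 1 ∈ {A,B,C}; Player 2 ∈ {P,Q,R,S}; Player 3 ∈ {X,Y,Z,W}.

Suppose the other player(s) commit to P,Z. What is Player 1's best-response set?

P1 best: {C}

u_1(A vs P,Z) = 5
u_1(B vs P,Z) = 2
u_1(C vs P,Z) = 6
max payoff 6 at {C}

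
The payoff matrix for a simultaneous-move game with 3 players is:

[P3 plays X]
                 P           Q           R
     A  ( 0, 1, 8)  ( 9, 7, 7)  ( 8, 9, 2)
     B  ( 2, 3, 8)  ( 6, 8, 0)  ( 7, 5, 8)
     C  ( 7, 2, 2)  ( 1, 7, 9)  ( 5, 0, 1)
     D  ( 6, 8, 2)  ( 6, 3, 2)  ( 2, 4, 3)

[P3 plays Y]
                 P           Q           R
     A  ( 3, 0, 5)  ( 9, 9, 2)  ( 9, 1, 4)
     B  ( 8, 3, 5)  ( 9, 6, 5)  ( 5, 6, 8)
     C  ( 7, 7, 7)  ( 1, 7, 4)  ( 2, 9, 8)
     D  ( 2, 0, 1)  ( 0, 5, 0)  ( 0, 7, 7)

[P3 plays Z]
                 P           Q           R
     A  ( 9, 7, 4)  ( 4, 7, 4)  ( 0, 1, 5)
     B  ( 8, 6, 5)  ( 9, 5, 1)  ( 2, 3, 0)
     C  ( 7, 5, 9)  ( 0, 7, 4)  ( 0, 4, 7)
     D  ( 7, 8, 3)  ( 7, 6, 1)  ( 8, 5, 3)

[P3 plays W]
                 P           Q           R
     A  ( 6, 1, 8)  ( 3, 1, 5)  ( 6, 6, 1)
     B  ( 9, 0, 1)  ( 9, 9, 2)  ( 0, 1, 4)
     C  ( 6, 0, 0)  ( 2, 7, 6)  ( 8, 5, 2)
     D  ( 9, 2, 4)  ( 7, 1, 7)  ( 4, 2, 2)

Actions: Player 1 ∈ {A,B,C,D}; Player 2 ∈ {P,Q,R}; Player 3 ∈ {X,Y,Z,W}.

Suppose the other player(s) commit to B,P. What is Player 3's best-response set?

P3 best: {X}

u_3(X vs B,P) = 8
u_3(Y vs B,P) = 5
u_3(Z vs B,P) = 5
u_3(W vs B,P) = 1
max payoff 8 at {X}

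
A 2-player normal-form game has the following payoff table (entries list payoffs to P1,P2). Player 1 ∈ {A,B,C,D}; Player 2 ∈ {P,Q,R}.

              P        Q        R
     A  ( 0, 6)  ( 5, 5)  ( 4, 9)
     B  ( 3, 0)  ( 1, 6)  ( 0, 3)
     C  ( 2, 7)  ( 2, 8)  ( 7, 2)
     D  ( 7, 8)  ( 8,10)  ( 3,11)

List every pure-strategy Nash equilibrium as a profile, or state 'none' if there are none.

Equilibria: none

(A,P): not NE [P1→D gives 7>0; P2→R gives 9>6]
(A,Q): not NE [P1→D gives 8>5; P2→R gives 9>5]
(A,R): not NE [P1→C gives 7>4]
(B,P): not NE [P1→D gives 7>3; P2→Q gives 6>0]
(B,Q): not NE [P1→D gives 8>1]
(B,R): not NE [P1→C gives 7>0; P2→Q gives 6>3]
(C,P): not NE [P1→D gives 7>2; P2→Q gives 8>7]
(C,Q): not NE [P1→D gives 8>2]
(C,R): not NE [P2→Q gives 8>2]
(D,P): not NE [P2→R gives 11>8]
(D,Q): not NE [P2→R gives 11>10]
(D,R): not NE [P1→C gives 7>3]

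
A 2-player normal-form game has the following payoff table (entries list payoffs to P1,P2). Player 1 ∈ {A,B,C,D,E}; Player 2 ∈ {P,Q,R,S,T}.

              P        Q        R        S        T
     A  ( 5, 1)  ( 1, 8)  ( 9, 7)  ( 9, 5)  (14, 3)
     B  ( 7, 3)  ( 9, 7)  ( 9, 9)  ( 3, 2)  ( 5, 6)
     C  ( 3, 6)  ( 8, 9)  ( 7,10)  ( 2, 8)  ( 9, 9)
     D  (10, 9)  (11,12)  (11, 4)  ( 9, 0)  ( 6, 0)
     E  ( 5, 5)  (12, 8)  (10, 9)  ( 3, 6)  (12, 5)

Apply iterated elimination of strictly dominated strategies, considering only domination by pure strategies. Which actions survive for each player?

IESDS → P1:{D,E} P2:{Q,R}

P1 drop B (D beats it: P:10>7 Q:11>9 R:11>9 S:9>3 T:6>5)
P1 drop C (E beats it: P:5>3 Q:12>8 R:10>7 S:3>2 T:12>9)
P2 drop P (Q beats it: A:8>1 D:12>9 E:8>5)
P2 drop S (Q beats it: A:8>5 D:12>0 E:8>6)
P2 drop T (Q beats it: A:8>3 D:12>0 E:8>5)
P1 drop A (D beats it: Q:11>1 R:11>9)
P1→{D,E} P2→{Q,R}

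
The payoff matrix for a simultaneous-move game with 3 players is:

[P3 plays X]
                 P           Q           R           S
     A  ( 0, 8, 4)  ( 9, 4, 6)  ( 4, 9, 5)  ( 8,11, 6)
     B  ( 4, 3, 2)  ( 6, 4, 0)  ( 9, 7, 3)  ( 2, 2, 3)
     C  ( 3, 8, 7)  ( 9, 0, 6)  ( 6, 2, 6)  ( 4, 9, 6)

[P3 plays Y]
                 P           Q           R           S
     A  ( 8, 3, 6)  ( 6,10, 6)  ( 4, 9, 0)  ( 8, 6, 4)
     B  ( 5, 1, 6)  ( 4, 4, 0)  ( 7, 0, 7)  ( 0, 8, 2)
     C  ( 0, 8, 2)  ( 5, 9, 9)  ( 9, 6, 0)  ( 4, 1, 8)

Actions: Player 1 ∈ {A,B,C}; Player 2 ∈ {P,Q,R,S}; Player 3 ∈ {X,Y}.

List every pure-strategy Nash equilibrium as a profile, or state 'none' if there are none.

(A,P,X): not NE [P1→B gives 4>0; P2→S gives 11>8; P3→Y gives 6>4]
(A,P,Y): not NE [P2→Q gives 10>3]
(A,Q,X): not NE [P2→S gives 11>4]
(A,Q,Y): NE
(A,R,X): not NE [P1→B gives 9>4; P2→S gives 11>9]
(A,R,Y): not NE [P1→C gives 9>4; P2→Q gives 10>9; P3→X gives 5>0]
(A,S,X): NE
(A,S,Y): not NE [P2→Q gives 10>6; P3→X gives 6>4]
(B,P,X): not NE [P2→R gives 7>3; P3→Y gives 6>2]
(B,P,Y): not NE [P1→A gives 8>5; P2→S gives 8>1]
(B,Q,X): not NE [P1→C gives 9>6; P2→R gives 7>4]
(B,Q,Y): not NE [P1→A gives 6>4; P2→S gives 8>4]
(B,R,X): not NE [P3→Y gives 7>3]
(B,R,Y): not NE [P1→C gives 9>7; P2→S gives 8>0]
(B,S,X): not NE [P1→A gives 8>2; P2→R gives 7>2]
(B,S,Y): not NE [P1→A gives 8>0; P3→X gives 3>2]
(C,P,X): not NE [P1→B gives 4>3; P2→S gives 9>8]
(C,P,Y): not NE [P1→A gives 8>0; P2→Q gives 9>8; P3→X gives 7>2]
(C,Q,X): not NE [P2→S gives 9>0; P3→Y gives 9>6]
(C,Q,Y): not NE [P1→A gives 6>5]
(C,R,X): not NE [P1→B gives 9>6; P2→S gives 9>2]
(C,R,Y): not NE [P2→Q gives 9>6; P3→X gives 6>0]
(C,S,X): not NE [P1→A gives 8>4; P3→Y gives 8>6]
(C,S,Y): not NE [P1→A gives 8>4; P2→Q gives 9>1]

PSNE = {(A,Q,Y), (A,S,X)}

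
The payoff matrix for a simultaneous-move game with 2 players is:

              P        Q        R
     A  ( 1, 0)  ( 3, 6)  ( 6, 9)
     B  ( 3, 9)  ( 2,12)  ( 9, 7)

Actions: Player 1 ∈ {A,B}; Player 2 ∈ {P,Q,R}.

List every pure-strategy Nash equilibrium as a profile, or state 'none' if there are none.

(A,P): not NE [P1→B gives 3>1; P2→R gives 9>0]
(A,Q): not NE [P2→R gives 9>6]
(A,R): not NE [P1→B gives 9>6]
(B,P): not NE [P2→Q gives 12>9]
(B,Q): not NE [P1→A gives 3>2]
(B,R): not NE [P2→Q gives 12>7]

PSNE: ∅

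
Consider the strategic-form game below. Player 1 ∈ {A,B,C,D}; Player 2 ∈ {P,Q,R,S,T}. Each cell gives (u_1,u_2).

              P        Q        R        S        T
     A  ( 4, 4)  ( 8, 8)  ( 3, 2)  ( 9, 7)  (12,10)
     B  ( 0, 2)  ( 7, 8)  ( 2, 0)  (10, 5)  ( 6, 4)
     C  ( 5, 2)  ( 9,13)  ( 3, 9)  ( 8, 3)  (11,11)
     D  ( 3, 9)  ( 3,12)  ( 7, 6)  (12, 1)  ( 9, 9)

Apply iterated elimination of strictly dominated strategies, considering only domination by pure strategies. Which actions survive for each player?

Survivors P1:{A,C} P2:{Q,T}

P2 drop P (Q beats it: A:8>4 B:8>2 C:13>2 D:12>9)
P2 drop R (Q beats it: A:8>2 B:8>0 C:13>9 D:12>6)
P2 drop S (Q beats it: A:8>7 B:8>5 C:13>3 D:12>1)
P1 drop B (A beats it: Q:8>7 T:12>6)
P1 drop D (A beats it: Q:8>3 T:12>9)
P1→{A,C} P2→{Q,T}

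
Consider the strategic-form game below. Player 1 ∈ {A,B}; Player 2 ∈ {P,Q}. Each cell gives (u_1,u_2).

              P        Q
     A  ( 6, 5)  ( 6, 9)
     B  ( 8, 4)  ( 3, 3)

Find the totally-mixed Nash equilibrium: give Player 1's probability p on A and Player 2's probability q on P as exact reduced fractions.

P1 indiff ⇒ q·6+(1-q)·6 = q·8+(1-q)·3 ⇒ q(-2) = (1-q)(-3) ⇒ q = 3/5
P2 indiff ⇒ p·5+(1-p)·4 = p·9+(1-p)·3 ⇒ p(-4) = (1-p)(-1) ⇒ p = 1/5

p=1/5, q=3/5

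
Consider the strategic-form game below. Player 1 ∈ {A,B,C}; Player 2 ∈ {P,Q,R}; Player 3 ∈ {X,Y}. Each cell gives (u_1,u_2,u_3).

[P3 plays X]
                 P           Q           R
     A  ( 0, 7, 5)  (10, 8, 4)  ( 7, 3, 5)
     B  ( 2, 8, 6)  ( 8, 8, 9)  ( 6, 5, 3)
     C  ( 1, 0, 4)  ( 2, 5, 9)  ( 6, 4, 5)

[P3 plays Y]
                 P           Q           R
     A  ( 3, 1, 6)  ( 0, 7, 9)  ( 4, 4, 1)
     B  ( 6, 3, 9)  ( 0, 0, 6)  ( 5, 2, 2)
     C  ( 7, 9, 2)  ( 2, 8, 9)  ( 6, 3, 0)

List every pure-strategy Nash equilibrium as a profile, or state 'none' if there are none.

(A,P,X): not NE [P1→B gives 2>0; P2→Q gives 8>7; P3→Y gives 6>5]
(A,P,Y): not NE [P1→C gives 7>3; P2→Q gives 7>1]
(A,Q,X): not NE [P3→Y gives 9>4]
(A,Q,Y): not NE [P1→C gives 2>0]
(A,R,X): not NE [P2→Q gives 8>3]
(A,R,Y): not NE [P1→C gives 6>4; P2→Q gives 7>4; P3→X gives 5>1]
(B,P,X): not NE [P3→Y gives 9>6]
(B,P,Y): not NE [P1→C gives 7>6]
(B,Q,X): not NE [P1→A gives 10>8]
(B,Q,Y): not NE [P1→C gives 2>0; P2→P gives 3>0; P3→X gives 9>6]
(B,R,X): not NE [P1→A gives 7>6; P2→Q gives 8>5]
(B,R,Y): not NE [P1→C gives 6>5; P2→P gives 3>2; P3→X gives 3>2]
(C,P,X): not NE [P1→B gives 2>1; P2→Q gives 5>0]
(C,P,Y): not NE [P3→X gives 4>2]
(C,Q,X): not NE [P1→A gives 10>2]
(C,Q,Y): not NE [P2→P gives 9>8]
(C,R,X): not NE [P1→A gives 7>6; P2→Q gives 5>4]
(C,R,Y): not NE [P2→P gives 9>3; P3→X gives 5>0]

PSNE: ∅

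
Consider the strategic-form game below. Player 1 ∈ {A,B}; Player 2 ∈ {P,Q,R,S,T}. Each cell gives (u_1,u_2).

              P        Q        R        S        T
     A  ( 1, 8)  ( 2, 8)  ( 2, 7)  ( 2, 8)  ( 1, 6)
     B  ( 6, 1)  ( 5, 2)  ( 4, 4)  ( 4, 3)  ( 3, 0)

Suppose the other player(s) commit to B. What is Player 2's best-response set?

BR_2 = {R}

u_2(P vs B) = 1
u_2(Q vs B) = 2
u_2(R vs B) = 4
u_2(S vs B) = 3
u_2(T vs B) = 0
max payoff 4 at {R}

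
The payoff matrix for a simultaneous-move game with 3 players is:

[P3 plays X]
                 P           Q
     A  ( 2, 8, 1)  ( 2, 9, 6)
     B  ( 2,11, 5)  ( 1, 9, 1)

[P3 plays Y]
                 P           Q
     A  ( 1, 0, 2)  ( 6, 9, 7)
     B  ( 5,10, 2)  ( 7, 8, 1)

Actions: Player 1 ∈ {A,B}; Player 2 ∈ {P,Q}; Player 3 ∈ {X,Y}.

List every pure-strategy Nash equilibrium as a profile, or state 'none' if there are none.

(A,P,X): not NE [P2→Q gives 9>8; P3→Y gives 2>1]
(A,P,Y): not NE [P1→B gives 5>1; P2→Q gives 9>0]
(A,Q,X): not NE [P3→Y gives 7>6]
(A,Q,Y): not NE [P1→B gives 7>6]
(B,P,X): NE
(B,P,Y): not NE [P3→X gives 5>2]
(B,Q,X): not NE [P1→A gives 2>1; P2→P gives 11>9]
(B,Q,Y): not NE [P2→P gives 10>8]

Nash profiles: (B,P,X)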